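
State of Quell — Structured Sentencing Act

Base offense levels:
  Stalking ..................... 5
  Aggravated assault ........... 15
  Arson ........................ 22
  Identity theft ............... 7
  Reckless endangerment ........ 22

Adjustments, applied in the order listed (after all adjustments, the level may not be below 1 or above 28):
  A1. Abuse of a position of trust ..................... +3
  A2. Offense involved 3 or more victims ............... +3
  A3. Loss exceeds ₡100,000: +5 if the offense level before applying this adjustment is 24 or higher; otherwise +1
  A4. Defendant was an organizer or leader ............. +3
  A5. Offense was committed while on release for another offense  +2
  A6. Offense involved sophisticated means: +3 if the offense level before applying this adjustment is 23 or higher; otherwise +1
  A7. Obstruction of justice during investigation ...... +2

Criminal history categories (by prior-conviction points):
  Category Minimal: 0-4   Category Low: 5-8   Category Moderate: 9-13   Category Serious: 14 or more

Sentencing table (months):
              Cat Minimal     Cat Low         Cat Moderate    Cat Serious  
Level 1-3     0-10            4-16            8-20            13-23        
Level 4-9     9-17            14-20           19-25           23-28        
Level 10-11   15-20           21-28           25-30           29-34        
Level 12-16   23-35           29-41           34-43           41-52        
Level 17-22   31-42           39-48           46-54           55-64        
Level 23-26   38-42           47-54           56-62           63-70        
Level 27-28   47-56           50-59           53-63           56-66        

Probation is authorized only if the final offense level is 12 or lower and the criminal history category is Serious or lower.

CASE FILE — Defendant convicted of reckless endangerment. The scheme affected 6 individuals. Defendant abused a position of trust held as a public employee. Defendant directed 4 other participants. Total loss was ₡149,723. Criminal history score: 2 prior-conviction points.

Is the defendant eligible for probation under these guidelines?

Base offense level for reckless endangerment: 22.
A1 applies: 22 + 3 = 25.
A2 applies: 25 + 3 = 28.
A3 applies (level before this adjustment is 28 ≥ 24, so +5): 28 + 5 = 33.
A4 applies: 33 + 3 = 36.
Level 36 exceeds the maximum of 28; capped at 28.
Final offense level: 28.
Criminal history: 2 prior points → Category Minimal (0-4).
Level 28 falls in the 27-28 band.
Grid: Level 27-28 × Category Minimal = 47-56 months.
Probation check: level 28 > 12 and category Minimal ≤ Serious → not eligible.

No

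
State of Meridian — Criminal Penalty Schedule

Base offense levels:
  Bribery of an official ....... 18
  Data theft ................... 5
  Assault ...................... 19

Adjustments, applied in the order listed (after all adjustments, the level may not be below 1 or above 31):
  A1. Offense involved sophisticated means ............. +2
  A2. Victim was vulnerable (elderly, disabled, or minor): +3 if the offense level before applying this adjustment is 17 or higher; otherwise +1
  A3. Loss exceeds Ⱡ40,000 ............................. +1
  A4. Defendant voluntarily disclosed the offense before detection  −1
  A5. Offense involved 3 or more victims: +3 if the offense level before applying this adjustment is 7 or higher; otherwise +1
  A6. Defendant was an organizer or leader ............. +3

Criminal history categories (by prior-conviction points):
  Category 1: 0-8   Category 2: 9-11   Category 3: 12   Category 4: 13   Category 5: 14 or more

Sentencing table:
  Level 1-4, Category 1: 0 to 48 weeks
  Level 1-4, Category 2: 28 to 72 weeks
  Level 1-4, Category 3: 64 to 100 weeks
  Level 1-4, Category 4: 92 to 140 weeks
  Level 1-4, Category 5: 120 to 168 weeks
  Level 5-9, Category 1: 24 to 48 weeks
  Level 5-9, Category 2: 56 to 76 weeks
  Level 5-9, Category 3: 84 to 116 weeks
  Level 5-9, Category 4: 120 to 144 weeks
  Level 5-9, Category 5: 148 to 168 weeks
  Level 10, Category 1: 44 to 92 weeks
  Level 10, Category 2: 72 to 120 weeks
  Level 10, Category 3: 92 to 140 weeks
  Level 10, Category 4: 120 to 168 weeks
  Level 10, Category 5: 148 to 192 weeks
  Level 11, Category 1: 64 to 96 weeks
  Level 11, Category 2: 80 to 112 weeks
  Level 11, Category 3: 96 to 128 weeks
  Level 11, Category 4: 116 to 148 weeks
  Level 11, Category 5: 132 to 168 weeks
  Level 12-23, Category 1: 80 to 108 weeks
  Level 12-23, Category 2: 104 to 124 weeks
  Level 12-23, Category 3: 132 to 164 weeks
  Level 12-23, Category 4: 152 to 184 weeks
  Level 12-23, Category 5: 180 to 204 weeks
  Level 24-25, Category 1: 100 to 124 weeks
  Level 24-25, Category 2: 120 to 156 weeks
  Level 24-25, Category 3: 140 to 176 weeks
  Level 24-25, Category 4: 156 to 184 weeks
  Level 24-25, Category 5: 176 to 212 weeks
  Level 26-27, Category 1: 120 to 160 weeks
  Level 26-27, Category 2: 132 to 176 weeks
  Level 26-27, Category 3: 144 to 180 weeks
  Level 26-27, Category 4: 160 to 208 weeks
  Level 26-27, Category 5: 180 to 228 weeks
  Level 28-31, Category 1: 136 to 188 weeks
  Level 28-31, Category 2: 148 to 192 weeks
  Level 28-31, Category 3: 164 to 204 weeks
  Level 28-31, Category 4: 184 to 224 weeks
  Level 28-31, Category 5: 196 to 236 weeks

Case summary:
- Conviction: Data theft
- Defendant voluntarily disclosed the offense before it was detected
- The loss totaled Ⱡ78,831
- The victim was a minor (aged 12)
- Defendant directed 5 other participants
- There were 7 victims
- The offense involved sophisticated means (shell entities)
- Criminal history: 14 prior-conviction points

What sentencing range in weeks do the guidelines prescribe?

180-204 weeks

Base offense level for data theft: 5.
A1 applies: 5 + 2 = 7.
A2 applies (level before this adjustment is 7 < 17, so +1): 7 + 1 = 8.
A3 applies: 8 + 1 = 9.
A4 applies: 9 − 1 = 8.
A5 applies (level before this adjustment is 8 ≥ 7, so +3): 8 + 3 = 11.
A6 applies: 11 + 3 = 14.
Final offense level: 14.
Criminal history: 14 prior points → Category 5 (14+).
Level 14 falls in the 12-23 band.
Grid: Level 12-23 × Category 5 = 180-204 weeks.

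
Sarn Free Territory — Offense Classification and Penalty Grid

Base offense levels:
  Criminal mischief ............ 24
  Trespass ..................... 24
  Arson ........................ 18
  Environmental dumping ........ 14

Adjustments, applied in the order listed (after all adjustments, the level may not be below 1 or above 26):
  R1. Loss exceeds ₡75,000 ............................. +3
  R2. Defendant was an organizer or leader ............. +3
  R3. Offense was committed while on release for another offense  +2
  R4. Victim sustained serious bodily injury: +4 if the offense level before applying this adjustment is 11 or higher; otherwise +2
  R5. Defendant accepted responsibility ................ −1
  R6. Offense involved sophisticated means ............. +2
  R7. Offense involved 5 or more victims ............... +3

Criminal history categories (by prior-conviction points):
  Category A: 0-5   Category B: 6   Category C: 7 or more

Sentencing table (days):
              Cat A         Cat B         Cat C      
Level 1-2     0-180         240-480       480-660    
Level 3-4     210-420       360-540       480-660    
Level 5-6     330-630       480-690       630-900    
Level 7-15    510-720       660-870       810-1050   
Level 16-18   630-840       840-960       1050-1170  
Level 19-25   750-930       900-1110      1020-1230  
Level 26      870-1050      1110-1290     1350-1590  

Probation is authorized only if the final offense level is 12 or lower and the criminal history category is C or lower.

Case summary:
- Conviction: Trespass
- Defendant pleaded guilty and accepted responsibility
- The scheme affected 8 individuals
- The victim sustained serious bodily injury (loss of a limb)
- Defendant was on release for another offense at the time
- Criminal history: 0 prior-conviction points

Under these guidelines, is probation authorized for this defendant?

No

Base offense level for trespass: 24.
R2 does not apply.
R3 applies: 24 + 2 = 26.
R4 applies (level before this adjustment is 26 ≥ 11, so +4): 26 + 4 = 30.
R5 applies: 30 − 1 = 29.
R6 does not apply.
R7 applies: 29 + 3 = 32.
Level 32 exceeds the maximum of 26; capped at 26.
Final offense level: 26.
Criminal history: 0 prior points → Category A (0-5).
Level 26 falls in the 26 band.
Grid: Level 26 × Category A = 870-1050 days.
Probation check: level 26 > 12 and category A ≤ C → not eligible.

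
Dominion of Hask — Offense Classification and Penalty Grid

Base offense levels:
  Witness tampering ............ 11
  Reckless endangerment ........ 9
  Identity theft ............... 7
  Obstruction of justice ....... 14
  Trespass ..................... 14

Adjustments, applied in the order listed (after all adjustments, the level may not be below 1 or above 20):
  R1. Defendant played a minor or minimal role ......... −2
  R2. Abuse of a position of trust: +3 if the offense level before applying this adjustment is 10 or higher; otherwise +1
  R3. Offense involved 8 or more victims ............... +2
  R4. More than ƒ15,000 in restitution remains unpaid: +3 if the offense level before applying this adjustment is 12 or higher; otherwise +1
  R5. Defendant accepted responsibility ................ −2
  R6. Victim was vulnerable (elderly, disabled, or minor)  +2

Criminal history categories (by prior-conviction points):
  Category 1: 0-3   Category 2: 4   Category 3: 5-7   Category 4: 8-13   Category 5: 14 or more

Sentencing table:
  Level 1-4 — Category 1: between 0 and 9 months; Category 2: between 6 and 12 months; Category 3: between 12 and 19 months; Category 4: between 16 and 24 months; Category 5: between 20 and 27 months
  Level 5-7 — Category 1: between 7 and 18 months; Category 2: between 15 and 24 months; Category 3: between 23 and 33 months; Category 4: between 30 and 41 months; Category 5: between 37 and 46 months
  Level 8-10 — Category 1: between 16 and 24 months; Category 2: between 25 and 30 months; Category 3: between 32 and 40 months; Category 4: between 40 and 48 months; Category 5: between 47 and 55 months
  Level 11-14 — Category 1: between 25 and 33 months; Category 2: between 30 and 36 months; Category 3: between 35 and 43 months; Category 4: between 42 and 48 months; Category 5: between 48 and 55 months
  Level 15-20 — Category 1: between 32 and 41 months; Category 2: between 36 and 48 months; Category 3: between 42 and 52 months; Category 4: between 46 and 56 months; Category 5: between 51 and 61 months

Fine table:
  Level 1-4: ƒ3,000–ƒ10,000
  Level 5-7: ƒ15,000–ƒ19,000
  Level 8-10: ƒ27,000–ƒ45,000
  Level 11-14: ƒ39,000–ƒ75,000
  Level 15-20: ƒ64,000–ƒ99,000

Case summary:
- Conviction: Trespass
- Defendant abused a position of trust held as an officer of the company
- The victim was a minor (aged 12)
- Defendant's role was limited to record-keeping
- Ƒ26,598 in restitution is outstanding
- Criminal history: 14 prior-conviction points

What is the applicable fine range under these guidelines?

ƒ64,000–ƒ99,000

Base offense level for trespass: 14.
R1 applies: 14 − 2 = 12.
R2 applies (level before this adjustment is 12 ≥ 10, so +3): 12 + 3 = 15.
R3 does not apply.
R4 applies (level before this adjustment is 15 ≥ 12, so +3): 15 + 3 = 18.
R5 does not apply.
R6 applies: 18 + 2 = 20.
Final offense level: 20.
Level 20 falls in the 15-20 band.
Fine table: Level 15-20 → ƒ64,000–ƒ99,000.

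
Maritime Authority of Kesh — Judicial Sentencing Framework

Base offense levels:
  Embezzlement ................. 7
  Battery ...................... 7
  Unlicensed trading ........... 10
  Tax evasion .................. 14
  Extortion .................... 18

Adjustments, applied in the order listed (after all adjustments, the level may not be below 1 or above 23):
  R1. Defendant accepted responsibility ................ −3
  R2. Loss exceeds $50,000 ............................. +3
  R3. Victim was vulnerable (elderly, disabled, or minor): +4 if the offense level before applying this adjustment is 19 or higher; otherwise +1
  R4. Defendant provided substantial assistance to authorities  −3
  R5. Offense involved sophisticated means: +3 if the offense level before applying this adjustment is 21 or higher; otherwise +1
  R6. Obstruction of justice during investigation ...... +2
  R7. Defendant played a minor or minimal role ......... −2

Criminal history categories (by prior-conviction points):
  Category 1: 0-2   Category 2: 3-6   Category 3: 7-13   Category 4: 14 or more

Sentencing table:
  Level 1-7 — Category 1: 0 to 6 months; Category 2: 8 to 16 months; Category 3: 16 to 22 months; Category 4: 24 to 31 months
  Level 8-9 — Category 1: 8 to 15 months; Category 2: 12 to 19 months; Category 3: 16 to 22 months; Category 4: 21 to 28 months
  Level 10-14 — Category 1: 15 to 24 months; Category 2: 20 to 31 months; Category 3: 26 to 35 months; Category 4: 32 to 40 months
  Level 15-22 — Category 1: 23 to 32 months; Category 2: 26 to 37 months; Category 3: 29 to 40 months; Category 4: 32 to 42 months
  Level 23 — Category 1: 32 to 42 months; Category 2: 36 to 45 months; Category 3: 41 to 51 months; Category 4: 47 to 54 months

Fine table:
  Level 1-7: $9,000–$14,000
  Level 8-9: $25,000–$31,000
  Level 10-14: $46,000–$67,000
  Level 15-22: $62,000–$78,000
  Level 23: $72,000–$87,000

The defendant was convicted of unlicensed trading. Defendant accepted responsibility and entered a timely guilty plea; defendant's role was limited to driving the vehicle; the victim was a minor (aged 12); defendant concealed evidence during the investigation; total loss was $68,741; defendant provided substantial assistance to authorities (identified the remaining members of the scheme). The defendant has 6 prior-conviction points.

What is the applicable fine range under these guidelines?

$25,000–$31,000

Base offense level for unlicensed trading: 10.
R1 applies: 10 − 3 = 7.
R2 applies: 7 + 3 = 10.
R3 applies (level before this adjustment is 10 < 19, so +1): 10 + 1 = 11.
R4 applies: 11 − 3 = 8.
R6 applies: 8 + 2 = 10.
R7 applies: 10 − 2 = 8.
Final offense level: 8.
Level 8 falls in the 8-9 band.
Fine table: Level 8-9 → $25,000–$31,000.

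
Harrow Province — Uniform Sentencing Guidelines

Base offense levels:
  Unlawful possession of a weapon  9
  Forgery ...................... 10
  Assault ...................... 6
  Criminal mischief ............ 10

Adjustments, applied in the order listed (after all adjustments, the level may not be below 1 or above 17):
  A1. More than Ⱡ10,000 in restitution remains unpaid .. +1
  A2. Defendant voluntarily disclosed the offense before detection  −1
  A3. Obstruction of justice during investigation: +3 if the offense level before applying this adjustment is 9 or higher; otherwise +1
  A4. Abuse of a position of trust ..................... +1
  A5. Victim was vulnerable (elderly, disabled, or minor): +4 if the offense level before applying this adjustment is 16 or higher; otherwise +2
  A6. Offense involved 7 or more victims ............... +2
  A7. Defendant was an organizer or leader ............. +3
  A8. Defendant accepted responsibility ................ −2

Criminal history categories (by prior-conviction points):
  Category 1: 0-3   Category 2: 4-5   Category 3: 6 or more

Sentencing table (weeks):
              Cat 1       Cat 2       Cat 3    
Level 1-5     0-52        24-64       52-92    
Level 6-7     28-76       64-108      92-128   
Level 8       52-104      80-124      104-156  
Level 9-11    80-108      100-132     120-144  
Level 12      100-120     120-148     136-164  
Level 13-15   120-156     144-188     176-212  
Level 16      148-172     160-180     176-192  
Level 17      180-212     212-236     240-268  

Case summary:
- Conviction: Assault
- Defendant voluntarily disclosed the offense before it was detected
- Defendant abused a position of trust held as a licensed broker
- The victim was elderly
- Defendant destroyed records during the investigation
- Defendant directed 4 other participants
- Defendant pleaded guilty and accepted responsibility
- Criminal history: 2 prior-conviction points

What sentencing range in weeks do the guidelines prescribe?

80-108 weeks

Base offense level for assault: 6.
A2 applies: 6 − 1 = 5.
A3 applies (level before this adjustment is 5 < 9, so +1): 5 + 1 = 6.
A4 applies: 6 + 1 = 7.
A5 applies (level before this adjustment is 7 < 16, so +2): 7 + 2 = 9.
A6 does not apply.
A7 applies: 9 + 3 = 12.
A8 applies: 12 − 2 = 10.
Final offense level: 10.
Criminal history: 2 prior points → Category 1 (0-3).
Level 10 falls in the 9-11 band.
Grid: Level 9-11 × Category 1 = 80-108 weeks.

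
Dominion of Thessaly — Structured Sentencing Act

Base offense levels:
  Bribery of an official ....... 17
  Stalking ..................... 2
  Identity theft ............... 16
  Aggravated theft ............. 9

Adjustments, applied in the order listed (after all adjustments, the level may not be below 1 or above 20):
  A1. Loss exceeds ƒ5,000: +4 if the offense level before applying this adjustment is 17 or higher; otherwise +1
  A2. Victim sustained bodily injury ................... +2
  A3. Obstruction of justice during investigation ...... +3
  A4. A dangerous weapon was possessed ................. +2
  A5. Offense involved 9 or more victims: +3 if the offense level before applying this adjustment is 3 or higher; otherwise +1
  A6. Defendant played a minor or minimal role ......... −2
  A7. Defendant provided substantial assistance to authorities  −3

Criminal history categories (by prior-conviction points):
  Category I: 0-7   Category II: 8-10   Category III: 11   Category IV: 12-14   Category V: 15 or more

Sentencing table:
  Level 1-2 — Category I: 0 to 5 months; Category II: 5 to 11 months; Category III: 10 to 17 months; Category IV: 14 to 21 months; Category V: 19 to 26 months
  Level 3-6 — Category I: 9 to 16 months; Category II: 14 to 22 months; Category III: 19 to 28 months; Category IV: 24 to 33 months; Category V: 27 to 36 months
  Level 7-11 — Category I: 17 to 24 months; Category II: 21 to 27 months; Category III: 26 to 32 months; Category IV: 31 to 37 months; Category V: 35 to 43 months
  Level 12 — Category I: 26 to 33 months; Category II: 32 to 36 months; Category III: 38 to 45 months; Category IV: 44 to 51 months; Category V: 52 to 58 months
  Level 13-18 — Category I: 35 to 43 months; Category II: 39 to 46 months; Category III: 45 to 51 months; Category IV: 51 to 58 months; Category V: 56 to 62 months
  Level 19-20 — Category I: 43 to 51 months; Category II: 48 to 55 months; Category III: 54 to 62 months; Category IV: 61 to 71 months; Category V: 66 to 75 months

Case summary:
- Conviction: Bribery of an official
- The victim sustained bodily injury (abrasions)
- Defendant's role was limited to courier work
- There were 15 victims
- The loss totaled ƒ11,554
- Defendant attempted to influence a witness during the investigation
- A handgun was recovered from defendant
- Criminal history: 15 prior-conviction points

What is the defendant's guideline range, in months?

66-75 months

Base offense level for bribery of an official: 17.
A1 applies (level before this adjustment is 17 ≥ 17, so +4): 17 + 4 = 21.
A2 applies: 21 + 2 = 23.
A3 applies: 23 + 3 = 26.
A4 applies: 26 + 2 = 28.
A5 applies (level before this adjustment is 28 ≥ 3, so +3): 28 + 3 = 31.
A6 applies: 31 − 2 = 29.
A7 does not apply.
Level 29 exceeds the maximum of 20; capped at 20.
Final offense level: 20.
Criminal history: 15 prior points → Category V (15+).
Level 20 falls in the 19-20 band.
Grid: Level 19-20 × Category V = 66-75 months.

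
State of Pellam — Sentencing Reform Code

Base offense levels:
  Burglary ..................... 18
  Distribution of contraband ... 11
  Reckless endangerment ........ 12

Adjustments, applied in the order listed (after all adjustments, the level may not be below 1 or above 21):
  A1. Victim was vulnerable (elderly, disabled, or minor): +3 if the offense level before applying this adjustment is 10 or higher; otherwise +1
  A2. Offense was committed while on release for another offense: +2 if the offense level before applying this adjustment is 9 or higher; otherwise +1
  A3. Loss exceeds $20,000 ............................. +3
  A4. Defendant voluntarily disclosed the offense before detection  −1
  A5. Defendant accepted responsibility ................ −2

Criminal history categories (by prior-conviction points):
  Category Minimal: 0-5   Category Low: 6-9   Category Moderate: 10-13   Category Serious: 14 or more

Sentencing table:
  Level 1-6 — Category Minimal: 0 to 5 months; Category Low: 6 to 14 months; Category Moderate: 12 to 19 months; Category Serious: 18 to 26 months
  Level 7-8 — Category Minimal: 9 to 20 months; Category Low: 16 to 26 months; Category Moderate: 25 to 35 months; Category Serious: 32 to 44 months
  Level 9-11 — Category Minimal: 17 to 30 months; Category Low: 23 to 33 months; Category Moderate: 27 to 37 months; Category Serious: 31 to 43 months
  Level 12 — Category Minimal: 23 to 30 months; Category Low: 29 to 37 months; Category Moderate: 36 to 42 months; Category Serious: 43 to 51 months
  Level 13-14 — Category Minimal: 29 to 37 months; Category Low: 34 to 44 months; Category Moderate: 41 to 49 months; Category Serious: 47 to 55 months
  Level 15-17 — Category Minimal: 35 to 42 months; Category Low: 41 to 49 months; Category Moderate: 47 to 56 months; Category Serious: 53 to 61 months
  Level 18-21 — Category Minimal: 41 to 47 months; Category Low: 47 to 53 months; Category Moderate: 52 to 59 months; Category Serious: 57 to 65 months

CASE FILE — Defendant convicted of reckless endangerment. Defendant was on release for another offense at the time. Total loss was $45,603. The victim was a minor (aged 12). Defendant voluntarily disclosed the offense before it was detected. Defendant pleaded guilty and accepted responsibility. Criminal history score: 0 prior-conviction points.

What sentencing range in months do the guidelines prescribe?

Base offense level for reckless endangerment: 12.
A1 applies (level before this adjustment is 12 ≥ 10, so +3): 12 + 3 = 15.
A2 applies (level before this adjustment is 15 ≥ 9, so +2): 15 + 2 = 17.
A3 applies: 17 + 3 = 20.
A4 applies: 20 − 1 = 19.
A5 applies: 19 − 2 = 17.
Final offense level: 17.
Criminal history: 0 prior points → Category Minimal (0-5).
Level 17 falls in the 15-17 band.
Grid: Level 15-17 × Category Minimal = 35-42 months.

35-42 months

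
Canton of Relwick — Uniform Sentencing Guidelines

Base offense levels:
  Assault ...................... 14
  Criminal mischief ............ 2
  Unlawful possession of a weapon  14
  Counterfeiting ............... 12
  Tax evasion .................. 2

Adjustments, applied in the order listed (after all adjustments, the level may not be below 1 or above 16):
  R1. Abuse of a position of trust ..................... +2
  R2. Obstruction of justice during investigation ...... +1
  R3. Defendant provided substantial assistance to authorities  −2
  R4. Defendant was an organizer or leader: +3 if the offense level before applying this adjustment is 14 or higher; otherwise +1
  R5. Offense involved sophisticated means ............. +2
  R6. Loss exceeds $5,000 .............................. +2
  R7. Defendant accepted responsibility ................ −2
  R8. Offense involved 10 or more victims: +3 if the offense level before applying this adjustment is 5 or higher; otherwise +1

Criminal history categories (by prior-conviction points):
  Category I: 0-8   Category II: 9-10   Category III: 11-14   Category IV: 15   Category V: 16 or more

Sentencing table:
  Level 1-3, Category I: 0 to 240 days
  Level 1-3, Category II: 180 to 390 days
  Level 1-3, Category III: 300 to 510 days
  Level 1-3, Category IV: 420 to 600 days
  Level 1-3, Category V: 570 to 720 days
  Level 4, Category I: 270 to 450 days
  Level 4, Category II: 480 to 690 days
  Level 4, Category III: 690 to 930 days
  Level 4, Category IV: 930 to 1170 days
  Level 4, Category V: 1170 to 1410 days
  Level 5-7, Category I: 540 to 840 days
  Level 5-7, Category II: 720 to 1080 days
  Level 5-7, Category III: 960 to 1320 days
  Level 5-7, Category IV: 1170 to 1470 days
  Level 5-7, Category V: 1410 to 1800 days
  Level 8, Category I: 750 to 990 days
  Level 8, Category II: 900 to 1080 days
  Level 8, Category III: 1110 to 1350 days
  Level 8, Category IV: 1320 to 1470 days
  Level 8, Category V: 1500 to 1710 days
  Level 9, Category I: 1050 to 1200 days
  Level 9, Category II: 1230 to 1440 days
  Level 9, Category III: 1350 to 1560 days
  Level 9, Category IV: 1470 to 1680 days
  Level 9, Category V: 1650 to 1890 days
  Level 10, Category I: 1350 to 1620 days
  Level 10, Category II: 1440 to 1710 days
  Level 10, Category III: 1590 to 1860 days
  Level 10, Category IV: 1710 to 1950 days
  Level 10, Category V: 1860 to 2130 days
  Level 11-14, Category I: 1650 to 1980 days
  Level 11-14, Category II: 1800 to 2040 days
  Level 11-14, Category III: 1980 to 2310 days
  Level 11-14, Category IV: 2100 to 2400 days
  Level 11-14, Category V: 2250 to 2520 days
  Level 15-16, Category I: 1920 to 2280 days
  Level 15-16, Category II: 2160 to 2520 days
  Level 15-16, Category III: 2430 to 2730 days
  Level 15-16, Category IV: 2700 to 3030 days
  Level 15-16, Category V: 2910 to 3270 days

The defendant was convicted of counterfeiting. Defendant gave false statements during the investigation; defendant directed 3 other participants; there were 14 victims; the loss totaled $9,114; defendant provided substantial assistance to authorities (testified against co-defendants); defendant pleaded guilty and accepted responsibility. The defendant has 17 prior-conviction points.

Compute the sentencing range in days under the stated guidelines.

Base offense level for counterfeiting: 12.
R1 does not apply.
R2 applies: 12 + 1 = 13.
R3 applies: 13 − 2 = 11.
R4 applies (level before this adjustment is 11 < 14, so +1): 11 + 1 = 12.
R6 applies: 12 + 2 = 14.
R7 applies: 14 − 2 = 12.
R8 applies (level before this adjustment is 12 ≥ 5, so +3): 12 + 3 = 15.
Final offense level: 15.
Criminal history: 17 prior points → Category V (16+).
Level 15 falls in the 15-16 band.
Grid: Level 15-16 × Category V = 2910-3270 days.

2910-3270 days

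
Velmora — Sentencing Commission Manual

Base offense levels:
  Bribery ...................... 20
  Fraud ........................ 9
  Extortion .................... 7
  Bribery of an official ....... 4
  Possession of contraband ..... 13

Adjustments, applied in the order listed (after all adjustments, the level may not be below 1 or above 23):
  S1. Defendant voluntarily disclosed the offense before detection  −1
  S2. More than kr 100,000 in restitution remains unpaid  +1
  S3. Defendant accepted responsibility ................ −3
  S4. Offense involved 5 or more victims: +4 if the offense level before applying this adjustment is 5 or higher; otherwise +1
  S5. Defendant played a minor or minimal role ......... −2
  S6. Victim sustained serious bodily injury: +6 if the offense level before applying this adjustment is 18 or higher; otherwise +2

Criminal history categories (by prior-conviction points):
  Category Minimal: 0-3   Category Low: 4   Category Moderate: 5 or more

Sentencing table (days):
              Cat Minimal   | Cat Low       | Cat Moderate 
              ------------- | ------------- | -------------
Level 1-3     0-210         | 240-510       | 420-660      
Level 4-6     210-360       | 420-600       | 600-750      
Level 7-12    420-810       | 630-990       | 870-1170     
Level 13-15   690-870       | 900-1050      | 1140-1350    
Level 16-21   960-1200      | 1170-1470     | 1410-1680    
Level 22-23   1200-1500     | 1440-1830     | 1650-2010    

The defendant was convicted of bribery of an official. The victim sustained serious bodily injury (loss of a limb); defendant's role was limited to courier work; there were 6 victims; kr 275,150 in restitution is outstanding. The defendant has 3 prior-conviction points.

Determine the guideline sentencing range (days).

420-810 days

Base offense level for bribery of an official: 4.
S2 applies: 4 + 1 = 5.
S3 does not apply.
S4 applies (level before this adjustment is 5 ≥ 5, so +4): 5 + 4 = 9.
S5 applies: 9 − 2 = 7.
S6 applies (level before this adjustment is 7 < 18, so +2): 7 + 2 = 9.
Final offense level: 9.
Criminal history: 3 prior points → Category Minimal (0-3).
Level 9 falls in the 7-12 band.
Grid: Level 7-12 × Category Minimal = 420-810 days.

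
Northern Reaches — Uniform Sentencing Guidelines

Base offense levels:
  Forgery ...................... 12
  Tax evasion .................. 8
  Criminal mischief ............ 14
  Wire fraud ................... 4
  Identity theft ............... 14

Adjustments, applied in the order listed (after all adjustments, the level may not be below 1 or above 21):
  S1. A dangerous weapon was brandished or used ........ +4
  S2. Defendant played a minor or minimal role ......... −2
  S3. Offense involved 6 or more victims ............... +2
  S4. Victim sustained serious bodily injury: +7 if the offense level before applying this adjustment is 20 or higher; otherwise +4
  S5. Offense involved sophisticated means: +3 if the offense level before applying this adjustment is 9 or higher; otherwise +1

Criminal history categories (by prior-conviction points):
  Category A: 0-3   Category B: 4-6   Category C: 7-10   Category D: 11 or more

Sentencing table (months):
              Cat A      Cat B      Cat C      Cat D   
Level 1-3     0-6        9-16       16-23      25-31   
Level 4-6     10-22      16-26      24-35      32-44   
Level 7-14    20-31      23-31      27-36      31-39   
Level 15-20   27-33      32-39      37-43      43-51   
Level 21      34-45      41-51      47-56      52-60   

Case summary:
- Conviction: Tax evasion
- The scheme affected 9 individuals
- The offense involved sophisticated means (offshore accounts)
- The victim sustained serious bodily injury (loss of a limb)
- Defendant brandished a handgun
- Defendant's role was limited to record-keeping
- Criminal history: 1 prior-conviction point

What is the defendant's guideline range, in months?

Base offense level for tax evasion: 8.
S1 applies: 8 + 4 = 12.
S2 applies: 12 − 2 = 10.
S3 applies: 10 + 2 = 12.
S4 applies (level before this adjustment is 12 < 20, so +4): 12 + 4 = 16.
S5 applies (level before this adjustment is 16 ≥ 9, so +3): 16 + 3 = 19.
Final offense level: 19.
Criminal history: 1 prior point → Category A (0-3).
Level 19 falls in the 15-20 band.
Grid: Level 15-20 × Category A = 27-33 months.

27-33 months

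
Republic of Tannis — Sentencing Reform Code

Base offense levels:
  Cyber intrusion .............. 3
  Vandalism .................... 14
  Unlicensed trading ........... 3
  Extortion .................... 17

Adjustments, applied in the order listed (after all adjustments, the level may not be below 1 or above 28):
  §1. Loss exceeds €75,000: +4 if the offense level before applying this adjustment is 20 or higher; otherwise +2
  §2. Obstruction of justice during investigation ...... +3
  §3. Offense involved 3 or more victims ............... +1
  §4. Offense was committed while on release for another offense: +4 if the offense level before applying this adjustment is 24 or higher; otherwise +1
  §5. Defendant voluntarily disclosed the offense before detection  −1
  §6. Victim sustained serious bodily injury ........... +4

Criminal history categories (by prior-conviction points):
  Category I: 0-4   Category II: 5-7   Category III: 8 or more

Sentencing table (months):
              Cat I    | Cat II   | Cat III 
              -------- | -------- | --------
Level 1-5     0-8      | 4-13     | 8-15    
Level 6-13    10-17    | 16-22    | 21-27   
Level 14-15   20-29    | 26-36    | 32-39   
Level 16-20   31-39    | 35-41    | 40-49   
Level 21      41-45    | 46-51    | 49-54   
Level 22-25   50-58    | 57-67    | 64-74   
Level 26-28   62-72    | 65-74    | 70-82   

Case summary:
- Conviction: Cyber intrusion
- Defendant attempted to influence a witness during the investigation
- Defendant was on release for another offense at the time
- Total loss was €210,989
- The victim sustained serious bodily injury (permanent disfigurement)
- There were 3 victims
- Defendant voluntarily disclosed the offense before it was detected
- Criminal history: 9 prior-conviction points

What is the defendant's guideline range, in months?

21-27 months

Base offense level for cyber intrusion: 3.
§1 applies (level before this adjustment is 3 < 20, so +2): 3 + 2 = 5.
§2 applies: 5 + 3 = 8.
§3 applies: 8 + 1 = 9.
§4 applies (level before this adjustment is 9 < 24, so +1): 9 + 1 = 10.
§5 applies: 10 − 1 = 9.
§6 applies: 9 + 4 = 13.
Final offense level: 13.
Criminal history: 9 prior points → Category III (8+).
Level 13 falls in the 6-13 band.
Grid: Level 6-13 × Category III = 21-27 months.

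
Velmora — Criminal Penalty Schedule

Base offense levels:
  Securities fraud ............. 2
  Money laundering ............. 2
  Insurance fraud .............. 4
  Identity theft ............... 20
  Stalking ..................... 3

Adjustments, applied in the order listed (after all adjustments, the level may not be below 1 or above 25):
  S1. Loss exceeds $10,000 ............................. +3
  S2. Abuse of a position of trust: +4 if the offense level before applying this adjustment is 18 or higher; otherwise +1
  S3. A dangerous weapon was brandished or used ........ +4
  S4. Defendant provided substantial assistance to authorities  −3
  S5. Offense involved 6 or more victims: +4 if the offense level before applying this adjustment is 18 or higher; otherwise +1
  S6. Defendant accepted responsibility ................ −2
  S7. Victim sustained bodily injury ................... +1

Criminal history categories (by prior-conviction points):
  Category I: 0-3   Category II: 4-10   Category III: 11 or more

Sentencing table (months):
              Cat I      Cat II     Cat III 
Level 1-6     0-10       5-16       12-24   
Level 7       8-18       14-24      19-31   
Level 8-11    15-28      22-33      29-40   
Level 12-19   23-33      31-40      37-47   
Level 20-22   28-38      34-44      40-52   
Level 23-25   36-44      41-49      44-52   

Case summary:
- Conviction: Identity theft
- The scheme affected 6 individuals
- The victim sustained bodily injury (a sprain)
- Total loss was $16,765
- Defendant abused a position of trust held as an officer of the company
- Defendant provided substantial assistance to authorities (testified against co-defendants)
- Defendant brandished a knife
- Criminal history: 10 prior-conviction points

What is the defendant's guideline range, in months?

41-49 months

Base offense level for identity theft: 20.
S1 applies: 20 + 3 = 23.
S2 applies (level before this adjustment is 23 ≥ 18, so +4): 23 + 4 = 27.
S3 applies: 27 + 4 = 31.
S4 applies: 31 − 3 = 28.
S5 applies (level before this adjustment is 28 ≥ 18, so +4): 28 + 4 = 32.
S7 applies: 32 + 1 = 33.
Level 33 exceeds the maximum of 25; capped at 25.
Final offense level: 25.
Criminal history: 10 prior points → Category II (4-10).
Level 25 falls in the 23-25 band.
Grid: Level 23-25 × Category II = 41-49 months.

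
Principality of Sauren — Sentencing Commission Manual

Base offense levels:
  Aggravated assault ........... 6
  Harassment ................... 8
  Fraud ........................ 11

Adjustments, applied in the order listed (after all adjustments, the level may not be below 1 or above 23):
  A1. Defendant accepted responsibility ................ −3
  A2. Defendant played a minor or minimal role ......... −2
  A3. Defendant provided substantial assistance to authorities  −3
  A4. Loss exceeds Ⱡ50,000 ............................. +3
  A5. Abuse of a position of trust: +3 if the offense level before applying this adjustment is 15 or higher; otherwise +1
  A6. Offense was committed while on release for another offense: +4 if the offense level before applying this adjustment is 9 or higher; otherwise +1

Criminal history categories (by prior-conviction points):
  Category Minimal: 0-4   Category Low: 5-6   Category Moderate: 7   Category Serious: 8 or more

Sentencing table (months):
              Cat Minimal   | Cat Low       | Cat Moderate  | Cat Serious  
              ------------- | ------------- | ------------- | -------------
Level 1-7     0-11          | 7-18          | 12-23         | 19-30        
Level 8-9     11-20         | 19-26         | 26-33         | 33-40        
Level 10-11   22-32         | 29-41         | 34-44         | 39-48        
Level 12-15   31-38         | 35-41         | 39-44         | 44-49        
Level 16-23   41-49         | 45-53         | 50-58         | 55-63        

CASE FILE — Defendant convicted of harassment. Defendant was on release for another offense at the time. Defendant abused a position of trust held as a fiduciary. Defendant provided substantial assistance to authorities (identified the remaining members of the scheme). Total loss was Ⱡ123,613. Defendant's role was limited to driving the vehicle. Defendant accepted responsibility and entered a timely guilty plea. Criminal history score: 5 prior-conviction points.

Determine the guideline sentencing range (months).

7-18 months

Base offense level for harassment: 8.
A1 applies: 8 − 3 = 5.
A2 applies: 5 − 2 = 3.
A3 applies: 3 − 3 = 0.
A4 applies: 0 + 3 = 3.
A5 applies (level before this adjustment is 3 < 15, so +1): 3 + 1 = 4.
A6 applies (level before this adjustment is 4 < 9, so +1): 4 + 1 = 5.
Final offense level: 5.
Criminal history: 5 prior points → Category Low (5-6).
Level 5 falls in the 1-7 band.
Grid: Level 1-7 × Category Low = 7-18 months.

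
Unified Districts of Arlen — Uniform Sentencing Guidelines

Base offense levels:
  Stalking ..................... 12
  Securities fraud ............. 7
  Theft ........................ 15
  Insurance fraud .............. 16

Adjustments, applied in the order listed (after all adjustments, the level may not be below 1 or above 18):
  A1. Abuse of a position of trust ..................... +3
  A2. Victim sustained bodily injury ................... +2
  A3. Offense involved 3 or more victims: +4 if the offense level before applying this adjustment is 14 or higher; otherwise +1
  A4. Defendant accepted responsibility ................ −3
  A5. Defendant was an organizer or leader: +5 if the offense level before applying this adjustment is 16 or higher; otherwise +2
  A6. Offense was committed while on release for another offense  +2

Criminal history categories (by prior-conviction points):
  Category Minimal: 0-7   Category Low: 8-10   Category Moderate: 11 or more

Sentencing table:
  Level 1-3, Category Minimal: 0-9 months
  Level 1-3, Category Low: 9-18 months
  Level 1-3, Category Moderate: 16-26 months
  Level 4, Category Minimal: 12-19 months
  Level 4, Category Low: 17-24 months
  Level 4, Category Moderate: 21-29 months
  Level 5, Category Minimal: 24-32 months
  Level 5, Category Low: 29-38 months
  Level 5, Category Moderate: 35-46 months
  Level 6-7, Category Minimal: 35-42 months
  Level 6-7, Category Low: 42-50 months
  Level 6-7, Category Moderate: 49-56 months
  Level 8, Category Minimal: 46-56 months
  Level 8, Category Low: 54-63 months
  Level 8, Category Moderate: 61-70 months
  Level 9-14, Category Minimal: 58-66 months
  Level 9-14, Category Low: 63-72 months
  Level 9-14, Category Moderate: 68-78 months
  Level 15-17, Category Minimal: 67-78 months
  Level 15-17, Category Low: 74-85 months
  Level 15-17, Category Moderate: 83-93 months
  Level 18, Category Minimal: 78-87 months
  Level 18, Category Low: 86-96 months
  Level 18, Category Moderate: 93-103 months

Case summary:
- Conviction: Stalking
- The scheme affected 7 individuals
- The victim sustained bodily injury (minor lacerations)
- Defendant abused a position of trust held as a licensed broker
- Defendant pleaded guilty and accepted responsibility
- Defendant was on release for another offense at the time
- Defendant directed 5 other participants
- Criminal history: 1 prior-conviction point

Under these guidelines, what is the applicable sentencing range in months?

78-87 months

Base offense level for stalking: 12.
A1 applies: 12 + 3 = 15.
A2 applies: 15 + 2 = 17.
A3 applies (level before this adjustment is 17 ≥ 14, so +4): 17 + 4 = 21.
A4 applies: 21 − 3 = 18.
A5 applies (level before this adjustment is 18 ≥ 16, so +5): 18 + 5 = 23.
A6 applies: 23 + 2 = 25.
Level 25 exceeds the maximum of 18; capped at 18.
Final offense level: 18.
Criminal history: 1 prior point → Category Minimal (0-7).
Level 18 falls in the 18 band.
Grid: Level 18 × Category Minimal = 78-87 months.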